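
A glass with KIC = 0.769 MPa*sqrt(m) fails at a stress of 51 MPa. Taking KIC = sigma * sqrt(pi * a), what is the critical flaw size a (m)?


Rearrange KIC = sigma * sqrt(pi * a):
  sqrt(pi * a) = KIC / sigma
  sqrt(pi * a) = 0.769 / 51 = 0.015078
  a = (KIC / sigma)^2 / pi
  a = 0.015078^2 / pi = 0.0000724 m

0.0000724 m


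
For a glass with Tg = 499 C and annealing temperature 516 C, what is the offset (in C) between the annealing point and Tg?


Offset = T_anneal - Tg:
  offset = 516 - 499 = 17 C

17 C


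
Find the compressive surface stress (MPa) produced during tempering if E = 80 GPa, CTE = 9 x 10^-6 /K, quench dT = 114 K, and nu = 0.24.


Tempering stress: sigma = E * alpha * dT / (1 - nu)
  E (MPa) = 80 * 1000 = 80000
  Numerator = 80000 * (9 x 10^-6) * 114 = 82.08
  Denominator = 1 - 0.24 = 0.76
  sigma = 82.08 / 0.76 = 108.0 MPa

108.0 MPa


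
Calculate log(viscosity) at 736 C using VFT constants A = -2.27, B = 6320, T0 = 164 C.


VFT equation: log(eta) = A + B / (T - T0)
  T - T0 = 736 - 164 = 572
  B / (T - T0) = 6320 / 572 = 11.049
  log(eta) = -2.27 + 11.049 = 8.779

8.779


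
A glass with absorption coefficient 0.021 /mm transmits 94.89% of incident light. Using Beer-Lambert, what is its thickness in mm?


Rearrange T = exp(-alpha * thickness):
  thickness = -ln(T) / alpha
  T = 94.89/100 = 0.9489
  ln(T) = -0.05245
  -ln(T) = 0.05245
  thickness = 0.05245 / 0.021 = 2.5 mm

2.5 mm


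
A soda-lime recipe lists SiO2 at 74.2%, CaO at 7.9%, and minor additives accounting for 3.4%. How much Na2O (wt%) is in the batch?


Pieces sum to 100%:
  Na2O = 100 - (SiO2 + CaO + others)
  Na2O = 100 - (74.2 + 7.9 + 3.4) = 14.5%

14.5%


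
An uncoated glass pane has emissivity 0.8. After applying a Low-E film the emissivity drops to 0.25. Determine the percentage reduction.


Percentage reduction = (1 - coated/uncoated) * 100
  Ratio = 0.25 / 0.8 = 0.3125
  Reduction = (1 - 0.3125) * 100 = 68.8%

68.8%


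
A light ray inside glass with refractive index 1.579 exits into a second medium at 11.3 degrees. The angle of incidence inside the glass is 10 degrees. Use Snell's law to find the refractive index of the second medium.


Apply Snell's law: n1 * sin(theta1) = n2 * sin(theta2)
  n2 = n1 * sin(theta1) / sin(theta2)
  sin(10) = 0.173648
  sin(11.3) = 0.195946
  n2 = 1.579 * 0.173648 / 0.195946 = 1.3993

1.3993


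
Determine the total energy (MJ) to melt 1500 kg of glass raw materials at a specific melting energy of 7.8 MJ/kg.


Total energy = mass * specific energy
  E = 1500 * 7.8 = 11700 MJ

11700 MJ


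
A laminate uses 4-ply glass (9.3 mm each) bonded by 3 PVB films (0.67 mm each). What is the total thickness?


Total thickness = glass contribution + PVB contribution
  Glass: 4 * 9.3 = 37.2 mm
  PVB: 3 * 0.67 = 2.01 mm
  Total = 37.2 + 2.01 = 39.21 mm

39.21 mm


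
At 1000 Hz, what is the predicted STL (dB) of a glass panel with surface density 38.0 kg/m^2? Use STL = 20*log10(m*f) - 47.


Mass law: STL = 20 * log10(m * f) - 47
  m * f = 38.0 * 1000 = 38000
  log10(38000) = 4.57978
  STL = 20 * 4.57978 - 47 = 91.5956 - 47 = 44.6 dB

44.6 dB


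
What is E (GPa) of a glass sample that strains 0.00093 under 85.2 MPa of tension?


Young's modulus: E = stress / strain
  E = 85.2 MPa / 0.00093 = 91612.9 MPa
Convert to GPa: 91612.9 / 1000 = 91.61 GPa

91.61 GPa


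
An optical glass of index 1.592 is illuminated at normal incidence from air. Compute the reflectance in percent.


Fresnel reflectance at normal incidence:
  R = ((n - 1)/(n + 1))^2
  (n - 1)/(n + 1) = (1.592 - 1)/(1.592 + 1) = 0.228395
  R = 0.228395^2 = 0.0521643
  R(%) = 0.0521643 * 100 = 5.216%

5.216%


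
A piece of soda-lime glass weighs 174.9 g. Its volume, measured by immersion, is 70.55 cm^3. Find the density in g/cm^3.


Use the definition of density:
  rho = mass / volume
  rho = 174.9 / 70.55 = 2.479 g/cm^3

2.479 g/cm^3


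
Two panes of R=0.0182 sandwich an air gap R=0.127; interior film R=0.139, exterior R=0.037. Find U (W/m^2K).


Total thermal resistance (series):
  R_total = R_in + R_glass + R_air + R_glass + R_out
  R_total = 0.139 + 0.0182 + 0.127 + 0.0182 + 0.037 = 0.3394 m^2K/W
U-value = 1 / R_total = 1 / 0.3394 = 2.946 W/m^2K

2.946 W/m^2K


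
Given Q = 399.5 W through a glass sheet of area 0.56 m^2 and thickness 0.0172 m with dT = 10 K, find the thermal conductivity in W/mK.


Fourier's law rearranged: k = Q * t / (A * dT)
  Numerator = 399.5 * 0.0172 = 6.8714
  Denominator = 0.56 * 10 = 5.6
  k = 6.8714 / 5.6 = 1.227 W/mK

1.227 W/mK


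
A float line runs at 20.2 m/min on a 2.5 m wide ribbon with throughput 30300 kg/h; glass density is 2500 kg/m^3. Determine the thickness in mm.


Ribbon cross-section from mass balance:
  Volume rate = throughput / density = 30300 / 2500 = 12.12 m^3/h
  thickness = volume rate / (speed * 60 * width), i.e.
  thickness = throughput / (60 * speed * width * density) * 1000
  thickness = 30300 / (60 * 20.2 * 2.5 * 2500) * 1000 = 4.0 mm

4.0 mm


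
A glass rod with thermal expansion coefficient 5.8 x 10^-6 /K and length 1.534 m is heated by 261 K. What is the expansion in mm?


Thermal expansion formula: dL = alpha * L0 * dT
  dL = (5.8 x 10^-6) * 1.534 * 261 = 0.00232217 m
Convert to mm: 0.00232217 * 1000 = 2.3222 mm

2.3222 mm


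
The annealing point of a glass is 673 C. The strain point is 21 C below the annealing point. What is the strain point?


Strain point = annealing point - difference:
  T_strain = 673 - 21 = 652 C

652 C


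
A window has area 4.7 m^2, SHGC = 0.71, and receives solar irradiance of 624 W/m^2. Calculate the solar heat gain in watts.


Solar heat gain: Q = Area * SHGC * Irradiance
  Q = 4.7 * 0.71 * 624 = 2082.3 W

2082.3 W


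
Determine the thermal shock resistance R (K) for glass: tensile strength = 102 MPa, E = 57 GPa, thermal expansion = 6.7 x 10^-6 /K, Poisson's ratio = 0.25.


Thermal shock resistance: R = sigma * (1 - nu) / (E * alpha)
  Numerator = 102 * (1 - 0.25) = 76.5
  Denominator = 57 * 1000 * (6.7 x 10^-6) = 0.3819
  R = 76.5 / 0.3819 = 200.3 K

200.3 K


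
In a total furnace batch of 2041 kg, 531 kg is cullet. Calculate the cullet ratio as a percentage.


Cullet ratio = (cullet mass / total batch mass) * 100
  Ratio = 531 / 2041 * 100 = 26.02%

26.02%


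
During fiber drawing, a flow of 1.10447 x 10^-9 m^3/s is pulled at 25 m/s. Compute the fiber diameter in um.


Cross-sectional area from continuity:
  A = Q / v = 1.10447 x 10^-9 / 25 = 4.41788 x 10^-11 m^2
Diameter from circular cross-section:
  d = sqrt(4A / pi) * 10^6 (m -> um)
  d = sqrt(4 * 4.41788 x 10^-11 / pi) * 10^6 = 7.5 um

7.5 um


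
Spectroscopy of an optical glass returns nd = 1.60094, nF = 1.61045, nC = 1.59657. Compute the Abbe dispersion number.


Abbe number formula: Vd = (nd - 1) / (nF - nC)
  nd - 1 = 1.60094 - 1 = 0.60094
  nF - nC = 1.61045 - 1.59657 = 0.01388
  Vd = 0.60094 / 0.01388 = 43.3

43.3


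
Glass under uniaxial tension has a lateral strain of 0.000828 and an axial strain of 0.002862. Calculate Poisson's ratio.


Poisson's ratio: nu = lateral strain / axial strain
  nu = 0.000828 / 0.002862 = 0.2893

0.2893


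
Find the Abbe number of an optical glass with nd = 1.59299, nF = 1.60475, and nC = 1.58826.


Abbe number formula: Vd = (nd - 1) / (nF - nC)
  nd - 1 = 1.59299 - 1 = 0.59299
  nF - nC = 1.60475 - 1.58826 = 0.01649
  Vd = 0.59299 / 0.01649 = 35.96

35.96


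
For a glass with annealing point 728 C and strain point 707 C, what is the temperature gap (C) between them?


Gap = T_anneal - T_strain:
  gap = 728 - 707 = 21 C

21 C


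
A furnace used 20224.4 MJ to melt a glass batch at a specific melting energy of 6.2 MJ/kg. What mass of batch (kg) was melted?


Rearrange E = m * s for m:
  m = E / s
  m = 20224.4 / 6.2 = 3262.0 kg

3262.0 kg


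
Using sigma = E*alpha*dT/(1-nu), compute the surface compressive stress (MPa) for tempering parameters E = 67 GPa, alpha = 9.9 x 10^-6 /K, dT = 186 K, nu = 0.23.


Tempering stress: sigma = E * alpha * dT / (1 - nu)
  E (MPa) = 67 * 1000 = 67000
  Numerator = 67000 * (9.9 x 10^-6) * 186 = 123.3738
  Denominator = 1 - 0.23 = 0.77
  sigma = 123.3738 / 0.77 = 160.2 MPa

160.2 MPa


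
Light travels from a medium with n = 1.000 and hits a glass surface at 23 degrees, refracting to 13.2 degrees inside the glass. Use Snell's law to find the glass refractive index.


Apply Snell's law: n1 * sin(theta1) = n2 * sin(theta2)
  n2 = n1 * sin(theta1) / sin(theta2)
  sin(23) = 0.390731
  sin(13.2) = 0.228351
  n2 = 1.000 * 0.390731 / 0.228351 = 1.7111

1.7111


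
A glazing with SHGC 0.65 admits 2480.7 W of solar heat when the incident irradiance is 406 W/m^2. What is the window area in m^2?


Rearrange Q = Area * SHGC * Irradiance:
  Area = Q / (SHGC * Irradiance)
  Area = 2480.7 / (0.65 * 406) = 9.4 m^2

9.4 m^2


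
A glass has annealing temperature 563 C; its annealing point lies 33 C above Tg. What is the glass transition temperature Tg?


Rearrange T_anneal = Tg + offset for Tg:
  Tg = T_anneal - offset = 563 - 33 = 530 C

530 C


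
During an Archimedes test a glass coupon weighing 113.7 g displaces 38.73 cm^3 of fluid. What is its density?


Use the definition of density:
  rho = mass / volume
  rho = 113.7 / 38.73 = 2.936 g/cm^3

2.936 g/cm^3


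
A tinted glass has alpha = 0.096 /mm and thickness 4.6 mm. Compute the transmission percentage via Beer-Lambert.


Beer-Lambert law: T = exp(-alpha * thickness)
  exponent = -0.096 * 4.6 = -0.4416
  T = exp(-0.4416) = 0.643
  Percentage = 0.643 * 100 = 64.3%

64.3%


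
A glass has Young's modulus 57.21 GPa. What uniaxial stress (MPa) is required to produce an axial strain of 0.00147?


Rearrange E = sigma / epsilon:
  sigma = E * epsilon
  E (MPa) = 57.21 * 1000 = 57210
  sigma = 57210 * 0.00147 = 84.1 MPa

84.1 MPa


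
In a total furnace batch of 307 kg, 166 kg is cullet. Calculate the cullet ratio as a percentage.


Cullet ratio = (cullet mass / total batch mass) * 100
  Ratio = 166 / 307 * 100 = 54.07%

54.07%


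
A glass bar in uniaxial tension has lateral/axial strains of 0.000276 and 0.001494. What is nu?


Poisson's ratio: nu = lateral strain / axial strain
  nu = 0.000276 / 0.001494 = 0.1847

0.1847


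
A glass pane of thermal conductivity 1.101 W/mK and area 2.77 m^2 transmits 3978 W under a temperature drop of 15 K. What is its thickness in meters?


Fourier's law: t = k * A * dT / Q
  t = 1.101 * 2.77 * 15 / 3978
  t = 45.74655 / 3978 = 0.0115 m

0.0115 m


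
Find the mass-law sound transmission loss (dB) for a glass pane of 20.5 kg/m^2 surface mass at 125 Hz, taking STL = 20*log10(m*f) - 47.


Mass law: STL = 20 * log10(m * f) - 47
  m * f = 20.5 * 125 = 2562.5
  log10(2562.5) = 3.40866
  STL = 20 * 3.40866 - 47 = 68.1732 - 47 = 21.2 dB

21.2 dB


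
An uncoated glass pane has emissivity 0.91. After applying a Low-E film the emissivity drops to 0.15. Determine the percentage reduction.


Percentage reduction = (1 - coated/uncoated) * 100
  Ratio = 0.15 / 0.91 = 0.1648
  Reduction = (1 - 0.1648) * 100 = 83.5%

83.5%


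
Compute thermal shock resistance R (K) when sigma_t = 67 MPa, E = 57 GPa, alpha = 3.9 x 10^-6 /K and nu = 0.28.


Thermal shock resistance: R = sigma * (1 - nu) / (E * alpha)
  Numerator = 67 * (1 - 0.28) = 48.24
  Denominator = 57 * 1000 * (3.9 x 10^-6) = 0.2223
  R = 48.24 / 0.2223 = 217.0 K

217.0 K


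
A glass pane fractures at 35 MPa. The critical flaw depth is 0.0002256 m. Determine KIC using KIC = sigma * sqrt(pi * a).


Fracture toughness: KIC = sigma * sqrt(pi * a)
  pi * a = pi * 0.0002256 = 0.000708743
  sqrt(pi * a) = 0.026622
  KIC = 35 * 0.026622 = 0.932 MPa*sqrt(m)

0.932 MPa*sqrt(m)


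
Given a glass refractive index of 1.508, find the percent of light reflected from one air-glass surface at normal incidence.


Fresnel reflectance at normal incidence:
  R = ((n - 1)/(n + 1))^2
  (n - 1)/(n + 1) = (1.508 - 1)/(1.508 + 1) = 0.202552
  R = 0.202552^2 = 0.0410273
  R(%) = 0.0410273 * 100 = 4.103%

4.103%


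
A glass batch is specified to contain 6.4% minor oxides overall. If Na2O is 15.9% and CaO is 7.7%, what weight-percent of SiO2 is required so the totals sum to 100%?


Known pieces sum to 100%:
  SiO2 = 100 - (others + Na2O + CaO)
  SiO2 = 100 - (6.4 + 15.9 + 7.7) = 70.0%

70.0%


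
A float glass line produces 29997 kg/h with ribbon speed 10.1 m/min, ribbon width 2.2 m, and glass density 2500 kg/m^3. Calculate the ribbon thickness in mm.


Ribbon cross-section from mass balance:
  Volume rate = throughput / density = 29997 / 2500 = 11.9988 m^3/h
  thickness = volume rate / (speed * 60 * width), i.e.
  thickness = throughput / (60 * speed * width * density) * 1000
  thickness = 29997 / (60 * 10.1 * 2.2 * 2500) * 1000 = 9.0 mm

9.0 mm


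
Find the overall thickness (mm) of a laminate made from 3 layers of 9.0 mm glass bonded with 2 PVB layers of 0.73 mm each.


Total thickness = glass contribution + PVB contribution
  Glass: 3 * 9.0 = 27.0 mm
  PVB: 2 * 0.73 = 1.46 mm
  Total = 27.0 + 1.46 = 28.46 mm

28.46 mm


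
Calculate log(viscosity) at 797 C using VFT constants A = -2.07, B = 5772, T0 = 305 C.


VFT equation: log(eta) = A + B / (T - T0)
  T - T0 = 797 - 305 = 492
  B / (T - T0) = 5772 / 492 = 11.732
  log(eta) = -2.07 + 11.732 = 9.662

9.662


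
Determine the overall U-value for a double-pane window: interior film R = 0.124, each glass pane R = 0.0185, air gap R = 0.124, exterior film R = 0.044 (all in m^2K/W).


Total thermal resistance (series):
  R_total = R_in + R_glass + R_air + R_glass + R_out
  R_total = 0.124 + 0.0185 + 0.124 + 0.0185 + 0.044 = 0.329 m^2K/W
U-value = 1 / R_total = 1 / 0.329 = 3.04 W/m^2K

3.04 W/m^2K


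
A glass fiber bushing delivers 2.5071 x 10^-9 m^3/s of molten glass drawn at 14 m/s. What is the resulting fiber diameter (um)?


Cross-sectional area from continuity:
  A = Q / v = 2.5071 x 10^-9 / 14 = 1.790786 x 10^-10 m^2
Diameter from circular cross-section:
  d = sqrt(4A / pi) * 10^6 (m -> um)
  d = sqrt(4 * 1.790786 x 10^-10 / pi) * 10^6 = 15.1 um

15.1 um


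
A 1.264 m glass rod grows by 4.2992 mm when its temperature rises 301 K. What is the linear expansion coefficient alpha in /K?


Rearrange dL = alpha * L0 * dT for alpha:
  alpha = dL / (L0 * dT)
  alpha = (4.2992 / 1000) / (1.264 * 301) = 0.0000113 /K = 1.13 x 10^-5 /K

1.13 x 10^-5 /K


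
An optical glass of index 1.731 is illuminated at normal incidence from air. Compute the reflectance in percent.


Fresnel reflectance at normal incidence:
  R = ((n - 1)/(n + 1))^2
  (n - 1)/(n + 1) = (1.731 - 1)/(1.731 + 1) = 0.267668
  R = 0.267668^2 = 0.0716462
  R(%) = 0.0716462 * 100 = 7.165%

7.165%


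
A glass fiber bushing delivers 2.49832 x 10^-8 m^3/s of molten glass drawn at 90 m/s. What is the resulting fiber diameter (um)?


Cross-sectional area from continuity:
  A = Q / v = 2.49832 x 10^-8 / 90 = 2.775911 x 10^-10 m^2
Diameter from circular cross-section:
  d = sqrt(4A / pi) * 10^6 (m -> um)
  d = sqrt(4 * 2.775911 x 10^-10 / pi) * 10^6 = 18.8 um

18.8 um


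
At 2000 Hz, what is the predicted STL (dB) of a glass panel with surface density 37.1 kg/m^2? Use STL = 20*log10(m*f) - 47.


Mass law: STL = 20 * log10(m * f) - 47
  m * f = 37.1 * 2000 = 74200
  log10(74200) = 4.8704
  STL = 20 * 4.8704 - 47 = 97.408 - 47 = 50.4 dB

50.4 dB


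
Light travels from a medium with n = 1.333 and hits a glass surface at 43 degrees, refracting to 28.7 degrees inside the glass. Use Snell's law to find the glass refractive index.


Apply Snell's law: n1 * sin(theta1) = n2 * sin(theta2)
  n2 = n1 * sin(theta1) / sin(theta2)
  sin(43) = 0.681998
  sin(28.7) = 0.480223
  n2 = 1.333 * 0.681998 / 0.480223 = 1.8931

1.8931


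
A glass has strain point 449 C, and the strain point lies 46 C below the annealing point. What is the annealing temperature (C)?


T_anneal = T_strain + gap:
  T_anneal = 449 + 46 = 495 C

495 C


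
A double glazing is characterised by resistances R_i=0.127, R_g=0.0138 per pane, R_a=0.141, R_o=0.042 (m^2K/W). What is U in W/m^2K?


Total thermal resistance (series):
  R_total = R_in + R_glass + R_air + R_glass + R_out
  R_total = 0.127 + 0.0138 + 0.141 + 0.0138 + 0.042 = 0.3376 m^2K/W
U-value = 1 / R_total = 1 / 0.3376 = 2.962 W/m^2K

2.962 W/m^2K


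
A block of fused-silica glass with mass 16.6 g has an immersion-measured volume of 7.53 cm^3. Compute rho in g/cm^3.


Use the definition of density:
  rho = mass / volume
  rho = 16.6 / 7.53 = 2.205 g/cm^3

2.205 g/cm^3


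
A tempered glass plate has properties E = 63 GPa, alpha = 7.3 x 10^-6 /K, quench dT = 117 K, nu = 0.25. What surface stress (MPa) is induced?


Tempering stress: sigma = E * alpha * dT / (1 - nu)
  E (MPa) = 63 * 1000 = 63000
  Numerator = 63000 * (7.3 x 10^-6) * 117 = 53.8083
  Denominator = 1 - 0.25 = 0.75
  sigma = 53.8083 / 0.75 = 71.7 MPa

71.7 MPa


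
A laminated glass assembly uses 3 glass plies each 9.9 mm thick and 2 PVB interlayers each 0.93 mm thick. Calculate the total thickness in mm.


Total thickness = glass contribution + PVB contribution
  Glass: 3 * 9.9 = 29.7 mm
  PVB: 2 * 0.93 = 1.86 mm
  Total = 29.7 + 1.86 = 31.56 mm

31.56 mm


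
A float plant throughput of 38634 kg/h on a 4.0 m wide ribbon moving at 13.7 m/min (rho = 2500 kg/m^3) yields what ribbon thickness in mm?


Ribbon cross-section from mass balance:
  Volume rate = throughput / density = 38634 / 2500 = 15.4536 m^3/h
  thickness = volume rate / (speed * 60 * width), i.e.
  thickness = throughput / (60 * speed * width * density) * 1000
  thickness = 38634 / (60 * 13.7 * 4.0 * 2500) * 1000 = 4.7 mm

4.7 mm


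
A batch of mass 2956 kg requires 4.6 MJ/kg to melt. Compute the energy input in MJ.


Total energy = mass * specific energy
  E = 2956 * 4.6 = 13597.6 MJ

13597.6 MJ


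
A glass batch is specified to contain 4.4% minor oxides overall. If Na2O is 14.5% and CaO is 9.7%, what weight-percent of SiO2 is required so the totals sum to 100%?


Known pieces sum to 100%:
  SiO2 = 100 - (others + Na2O + CaO)
  SiO2 = 100 - (4.4 + 14.5 + 9.7) = 71.4%

71.4%


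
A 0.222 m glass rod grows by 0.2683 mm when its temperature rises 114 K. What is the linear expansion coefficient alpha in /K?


Rearrange dL = alpha * L0 * dT for alpha:
  alpha = dL / (L0 * dT)
  alpha = (0.2683 / 1000) / (0.222 * 114) = 0.000010601 /K = 1.0601 x 10^-5 /K

1.0601 x 10^-5 /K


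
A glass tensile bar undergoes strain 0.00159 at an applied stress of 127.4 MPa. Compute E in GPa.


Young's modulus: E = stress / strain
  E = 127.4 MPa / 0.00159 = 80125.79 MPa
Convert to GPa: 80125.79 / 1000 = 80.13 GPa

80.13 GPa


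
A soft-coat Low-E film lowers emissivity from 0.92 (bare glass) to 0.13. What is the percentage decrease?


Percentage reduction = (1 - coated/uncoated) * 100
  Ratio = 0.13 / 0.92 = 0.1413
  Reduction = (1 - 0.1413) * 100 = 85.9%

85.9%


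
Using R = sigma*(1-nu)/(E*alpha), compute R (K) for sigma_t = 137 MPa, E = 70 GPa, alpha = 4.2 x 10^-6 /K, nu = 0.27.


Thermal shock resistance: R = sigma * (1 - nu) / (E * alpha)
  Numerator = 137 * (1 - 0.27) = 100.01
  Denominator = 70 * 1000 * (4.2 x 10^-6) = 0.294
  R = 100.01 / 0.294 = 340.2 K

340.2 K


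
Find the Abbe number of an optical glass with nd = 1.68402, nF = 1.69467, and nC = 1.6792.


Abbe number formula: Vd = (nd - 1) / (nF - nC)
  nd - 1 = 1.68402 - 1 = 0.68402
  nF - nC = 1.69467 - 1.6792 = 0.01547
  Vd = 0.68402 / 0.01547 = 44.22

44.22


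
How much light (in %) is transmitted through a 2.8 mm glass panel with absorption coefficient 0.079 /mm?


Beer-Lambert law: T = exp(-alpha * thickness)
  exponent = -0.079 * 2.8 = -0.2212
  T = exp(-0.2212) = 0.8016
  Percentage = 0.8016 * 100 = 80.16%

80.16%


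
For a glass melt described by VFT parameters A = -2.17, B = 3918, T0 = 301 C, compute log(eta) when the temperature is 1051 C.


VFT equation: log(eta) = A + B / (T - T0)
  T - T0 = 1051 - 301 = 750
  B / (T - T0) = 3918 / 750 = 5.224
  log(eta) = -2.17 + 5.224 = 3.054

3.054


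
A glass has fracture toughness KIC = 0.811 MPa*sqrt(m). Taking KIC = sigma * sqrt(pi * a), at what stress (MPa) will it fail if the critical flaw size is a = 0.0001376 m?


Rearrange KIC = sigma * sqrt(pi * a):
  sigma = KIC / sqrt(pi * a)
  sqrt(pi * 0.0001376) = 0.020791
  sigma = 0.811 / 0.020791 = 39.01 MPa

39.01 MPa


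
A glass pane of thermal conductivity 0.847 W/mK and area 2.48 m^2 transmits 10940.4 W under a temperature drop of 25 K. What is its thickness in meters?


Fourier's law: t = k * A * dT / Q
  t = 0.847 * 2.48 * 25 / 10940.4
  t = 52.514 / 10940.4 = 0.0048 m

0.0048 m


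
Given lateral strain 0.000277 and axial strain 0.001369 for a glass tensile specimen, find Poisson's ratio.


Poisson's ratio: nu = lateral strain / axial strain
  nu = 0.000277 / 0.001369 = 0.2023

0.2023


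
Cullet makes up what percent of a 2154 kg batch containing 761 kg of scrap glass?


Cullet ratio = (cullet mass / total batch mass) * 100
  Ratio = 761 / 2154 * 100 = 35.33%

35.33%


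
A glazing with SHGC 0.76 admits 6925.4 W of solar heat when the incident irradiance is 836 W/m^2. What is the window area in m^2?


Rearrange Q = Area * SHGC * Irradiance:
  Area = Q / (SHGC * Irradiance)
  Area = 6925.4 / (0.76 * 836) = 10.9 m^2

10.9 m^2


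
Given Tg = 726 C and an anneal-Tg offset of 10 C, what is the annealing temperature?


The annealing temperature is Tg plus the offset:
  T_anneal = 726 + 10 = 736 C

736 C


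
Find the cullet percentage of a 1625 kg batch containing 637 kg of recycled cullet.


Cullet ratio = (cullet mass / total batch mass) * 100
  Ratio = 637 / 1625 * 100 = 39.2%

39.2%


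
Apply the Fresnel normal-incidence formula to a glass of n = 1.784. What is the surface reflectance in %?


Fresnel reflectance at normal incidence:
  R = ((n - 1)/(n + 1))^2
  (n - 1)/(n + 1) = (1.784 - 1)/(1.784 + 1) = 0.281609
  R = 0.281609^2 = 0.0793036
  R(%) = 0.0793036 * 100 = 7.93%

7.93%


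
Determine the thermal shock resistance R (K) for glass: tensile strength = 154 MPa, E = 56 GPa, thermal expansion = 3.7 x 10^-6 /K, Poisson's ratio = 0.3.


Thermal shock resistance: R = sigma * (1 - nu) / (E * alpha)
  Numerator = 154 * (1 - 0.3) = 107.8
  Denominator = 56 * 1000 * (3.7 x 10^-6) = 0.2072
  R = 107.8 / 0.2072 = 520.3 K

520.3 K


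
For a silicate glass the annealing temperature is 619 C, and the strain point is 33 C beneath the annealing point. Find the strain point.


Strain point = annealing point - difference:
  T_strain = 619 - 33 = 586 C

586 C


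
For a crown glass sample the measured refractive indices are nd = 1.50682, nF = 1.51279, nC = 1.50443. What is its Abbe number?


Abbe number formula: Vd = (nd - 1) / (nF - nC)
  nd - 1 = 1.50682 - 1 = 0.50682
  nF - nC = 1.51279 - 1.50443 = 0.00836
  Vd = 0.50682 / 0.00836 = 60.62

60.62


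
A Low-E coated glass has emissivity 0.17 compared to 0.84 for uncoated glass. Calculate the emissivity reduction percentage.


Percentage reduction = (1 - coated/uncoated) * 100
  Ratio = 0.17 / 0.84 = 0.2024
  Reduction = (1 - 0.2024) * 100 = 79.8%

79.8%


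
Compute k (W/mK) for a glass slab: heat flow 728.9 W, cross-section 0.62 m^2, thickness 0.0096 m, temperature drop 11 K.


Fourier's law rearranged: k = Q * t / (A * dT)
  Numerator = 728.9 * 0.0096 = 6.99744
  Denominator = 0.62 * 11 = 6.82
  k = 6.99744 / 6.82 = 1.026 W/mK

1.026 W/mK


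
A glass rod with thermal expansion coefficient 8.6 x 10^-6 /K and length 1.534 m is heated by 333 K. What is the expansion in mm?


Thermal expansion formula: dL = alpha * L0 * dT
  dL = (8.6 x 10^-6) * 1.534 * 333 = 0.00439307 m
Convert to mm: 0.00439307 * 1000 = 4.3931 mm

4.3931 mm


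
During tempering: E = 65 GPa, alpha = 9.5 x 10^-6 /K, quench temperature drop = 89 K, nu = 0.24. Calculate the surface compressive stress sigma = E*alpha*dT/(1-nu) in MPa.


Tempering stress: sigma = E * alpha * dT / (1 - nu)
  E (MPa) = 65 * 1000 = 65000
  Numerator = 65000 * (9.5 x 10^-6) * 89 = 54.9575
  Denominator = 1 - 0.24 = 0.76
  sigma = 54.9575 / 0.76 = 72.3 MPa

72.3 MPa


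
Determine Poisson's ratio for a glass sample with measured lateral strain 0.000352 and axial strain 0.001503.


Poisson's ratio: nu = lateral strain / axial strain
  nu = 0.000352 / 0.001503 = 0.2342

0.2342


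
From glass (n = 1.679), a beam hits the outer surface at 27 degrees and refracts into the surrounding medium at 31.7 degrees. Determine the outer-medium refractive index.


Apply Snell's law: n1 * sin(theta1) = n2 * sin(theta2)
  n2 = n1 * sin(theta1) / sin(theta2)
  sin(27) = 0.45399
  sin(31.7) = 0.525472
  n2 = 1.679 * 0.45399 / 0.525472 = 1.4506

1.4506


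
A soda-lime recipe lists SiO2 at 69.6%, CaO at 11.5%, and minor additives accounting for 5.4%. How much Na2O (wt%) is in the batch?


Pieces sum to 100%:
  Na2O = 100 - (SiO2 + CaO + others)
  Na2O = 100 - (69.6 + 11.5 + 5.4) = 13.5%

13.5%


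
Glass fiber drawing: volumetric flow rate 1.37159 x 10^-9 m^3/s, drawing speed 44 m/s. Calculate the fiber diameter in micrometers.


Cross-sectional area from continuity:
  A = Q / v = 1.37159 x 10^-9 / 44 = 3.11725 x 10^-11 m^2
Diameter from circular cross-section:
  d = sqrt(4A / pi) * 10^6 (m -> um)
  d = sqrt(4 * 3.11725 x 10^-11 / pi) * 10^6 = 6.3 um

6.3 um


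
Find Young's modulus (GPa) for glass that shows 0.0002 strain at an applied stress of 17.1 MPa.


Young's modulus: E = stress / strain
  E = 17.1 MPa / 0.0002 = 85500 MPa
Convert to GPa: 85500 / 1000 = 85.5 GPa

85.5 GPa


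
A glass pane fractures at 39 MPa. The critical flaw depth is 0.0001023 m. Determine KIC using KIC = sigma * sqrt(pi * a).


Fracture toughness: KIC = sigma * sqrt(pi * a)
  pi * a = pi * 0.0001023 = 0.000321385
  sqrt(pi * a) = 0.017927
  KIC = 39 * 0.017927 = 0.699 MPa*sqrt(m)

0.699 MPa*sqrt(m)


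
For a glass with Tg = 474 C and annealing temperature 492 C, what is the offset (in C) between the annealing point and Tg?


Offset = T_anneal - Tg:
  offset = 492 - 474 = 18 C

18 C


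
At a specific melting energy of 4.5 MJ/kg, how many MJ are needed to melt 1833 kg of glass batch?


Total energy = mass * specific energy
  E = 1833 * 4.5 = 8248.5 MJ

8248.5 MJ


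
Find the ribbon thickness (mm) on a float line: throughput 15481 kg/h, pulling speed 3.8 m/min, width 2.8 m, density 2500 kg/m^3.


Ribbon cross-section from mass balance:
  Volume rate = throughput / density = 15481 / 2500 = 6.1924 m^3/h
  thickness = volume rate / (speed * 60 * width), i.e.
  thickness = throughput / (60 * speed * width * density) * 1000
  thickness = 15481 / (60 * 3.8 * 2.8 * 2500) * 1000 = 9.7 mm

9.7 mm


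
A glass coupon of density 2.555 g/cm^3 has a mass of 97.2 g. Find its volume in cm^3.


Rearrange rho = m / V:
  V = m / rho
  V = 97.2 / 2.555 = 38.043 cm^3

38.043 cm^3


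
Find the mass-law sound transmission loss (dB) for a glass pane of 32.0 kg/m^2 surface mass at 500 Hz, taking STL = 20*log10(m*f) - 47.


Mass law: STL = 20 * log10(m * f) - 47
  m * f = 32.0 * 500 = 16000
  log10(16000) = 4.20412
  STL = 20 * 4.20412 - 47 = 84.0824 - 47 = 37.1 dB

37.1 dB


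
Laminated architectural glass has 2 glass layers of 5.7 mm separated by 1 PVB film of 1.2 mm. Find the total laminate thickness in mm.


Total thickness = glass contribution + PVB contribution
  Glass: 2 * 5.7 = 11.4 mm
  PVB: 1 * 1.2 = 1.2 mm
  Total = 11.4 + 1.2 = 12.6 mm

12.6 mm


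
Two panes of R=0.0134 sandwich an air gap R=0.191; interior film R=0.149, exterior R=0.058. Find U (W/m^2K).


Total thermal resistance (series):
  R_total = R_in + R_glass + R_air + R_glass + R_out
  R_total = 0.149 + 0.0134 + 0.191 + 0.0134 + 0.058 = 0.4248 m^2K/W
U-value = 1 / R_total = 1 / 0.4248 = 2.354 W/m^2K

2.354 W/m^2K


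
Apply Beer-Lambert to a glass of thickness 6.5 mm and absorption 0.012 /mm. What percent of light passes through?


Beer-Lambert law: T = exp(-alpha * thickness)
  exponent = -0.012 * 6.5 = -0.078
  T = exp(-0.078) = 0.925
  Percentage = 0.925 * 100 = 92.5%

92.5%


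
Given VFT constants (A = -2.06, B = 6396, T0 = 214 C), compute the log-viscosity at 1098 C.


VFT equation: log(eta) = A + B / (T - T0)
  T - T0 = 1098 - 214 = 884
  B / (T - T0) = 6396 / 884 = 7.235
  log(eta) = -2.06 + 7.235 = 5.175

5.175


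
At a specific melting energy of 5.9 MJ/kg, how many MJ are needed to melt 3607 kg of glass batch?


Total energy = mass * specific energy
  E = 3607 * 5.9 = 21281.3 MJ

21281.3 MJ


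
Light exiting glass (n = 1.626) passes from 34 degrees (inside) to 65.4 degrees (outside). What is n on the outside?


Apply Snell's law: n1 * sin(theta1) = n2 * sin(theta2)
  n2 = n1 * sin(theta1) / sin(theta2)
  sin(34) = 0.559193
  sin(65.4) = 0.909236
  n2 = 1.626 * 0.559193 / 0.909236 = 1.0

1.0


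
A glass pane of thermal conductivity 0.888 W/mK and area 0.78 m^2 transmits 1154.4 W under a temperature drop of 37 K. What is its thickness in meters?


Fourier's law: t = k * A * dT / Q
  t = 0.888 * 0.78 * 37 / 1154.4
  t = 25.62768 / 1154.4 = 0.0222 m

0.0222 m


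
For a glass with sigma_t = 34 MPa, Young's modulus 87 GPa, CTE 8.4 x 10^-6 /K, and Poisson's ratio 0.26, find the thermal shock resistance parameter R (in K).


Thermal shock resistance: R = sigma * (1 - nu) / (E * alpha)
  Numerator = 34 * (1 - 0.26) = 25.16
  Denominator = 87 * 1000 * (8.4 x 10^-6) = 0.7308
  R = 25.16 / 0.7308 = 34.4 K

34.4 K


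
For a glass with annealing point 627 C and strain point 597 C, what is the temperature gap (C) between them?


Gap = T_anneal - T_strain:
  gap = 627 - 597 = 30 C

30 C


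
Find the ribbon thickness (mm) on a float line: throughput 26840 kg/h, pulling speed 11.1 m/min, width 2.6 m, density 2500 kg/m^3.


Ribbon cross-section from mass balance:
  Volume rate = throughput / density = 26840 / 2500 = 10.736 m^3/h
  thickness = volume rate / (speed * 60 * width), i.e.
  thickness = throughput / (60 * speed * width * density) * 1000
  thickness = 26840 / (60 * 11.1 * 2.6 * 2500) * 1000 = 6.2 mm

6.2 mm


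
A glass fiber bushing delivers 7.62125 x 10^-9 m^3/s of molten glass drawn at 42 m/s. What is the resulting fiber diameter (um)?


Cross-sectional area from continuity:
  A = Q / v = 7.62125 x 10^-9 / 42 = 1.814583 x 10^-10 m^2
Diameter from circular cross-section:
  d = sqrt(4A / pi) * 10^6 (m -> um)
  d = sqrt(4 * 1.814583 x 10^-10 / pi) * 10^6 = 15.2 um

15.2 um


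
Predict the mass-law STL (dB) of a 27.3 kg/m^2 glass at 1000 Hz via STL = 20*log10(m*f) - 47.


Mass law: STL = 20 * log10(m * f) - 47
  m * f = 27.3 * 1000 = 27300
  log10(27300) = 4.43616
  STL = 20 * 4.43616 - 47 = 88.7232 - 47 = 41.7 dB

41.7 dB


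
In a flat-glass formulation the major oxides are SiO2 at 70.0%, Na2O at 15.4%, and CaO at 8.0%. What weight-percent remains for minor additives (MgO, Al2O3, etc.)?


Sum the three major oxides:
  SiO2 + Na2O + CaO = 70.0 + 15.4 + 8.0 = 93.4%
Subtract from 100%:
  Others = 100 - 93.4 = 6.6%

6.6%


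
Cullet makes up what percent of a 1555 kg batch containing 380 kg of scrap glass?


Cullet ratio = (cullet mass / total batch mass) * 100
  Ratio = 380 / 1555 * 100 = 24.44%

24.44%


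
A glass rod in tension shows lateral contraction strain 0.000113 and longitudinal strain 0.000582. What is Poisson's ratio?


Poisson's ratio: nu = lateral strain / axial strain
  nu = 0.000113 / 0.000582 = 0.1942

0.1942


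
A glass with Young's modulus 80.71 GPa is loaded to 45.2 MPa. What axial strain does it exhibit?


Rearrange E = sigma / epsilon:
  epsilon = sigma / E
  E (MPa) = 80.71 * 1000 = 80710
  epsilon = 45.2 / 80710 = 0.00056

0.00056


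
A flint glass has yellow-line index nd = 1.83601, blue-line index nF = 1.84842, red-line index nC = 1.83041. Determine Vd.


Abbe number formula: Vd = (nd - 1) / (nF - nC)
  nd - 1 = 1.83601 - 1 = 0.83601
  nF - nC = 1.84842 - 1.83041 = 0.01801
  Vd = 0.83601 / 0.01801 = 46.42

46.42


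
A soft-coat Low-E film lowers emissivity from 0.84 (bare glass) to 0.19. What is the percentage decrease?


Percentage reduction = (1 - coated/uncoated) * 100
  Ratio = 0.19 / 0.84 = 0.2262
  Reduction = (1 - 0.2262) * 100 = 77.4%

77.4%


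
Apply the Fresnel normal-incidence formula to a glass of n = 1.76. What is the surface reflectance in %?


Fresnel reflectance at normal incidence:
  R = ((n - 1)/(n + 1))^2
  (n - 1)/(n + 1) = (1.76 - 1)/(1.76 + 1) = 0.275362
  R = 0.275362^2 = 0.0758242
  R(%) = 0.0758242 * 100 = 7.582%

7.582%


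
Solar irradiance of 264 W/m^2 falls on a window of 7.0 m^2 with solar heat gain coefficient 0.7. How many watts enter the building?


Solar heat gain: Q = Area * SHGC * Irradiance
  Q = 7.0 * 0.7 * 264 = 1293.6 W

1293.6 W


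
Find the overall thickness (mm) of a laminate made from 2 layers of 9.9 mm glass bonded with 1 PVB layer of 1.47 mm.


Total thickness = glass contribution + PVB contribution
  Glass: 2 * 9.9 = 19.8 mm
  PVB: 1 * 1.47 = 1.47 mm
  Total = 19.8 + 1.47 = 21.27 mm

21.27 mm


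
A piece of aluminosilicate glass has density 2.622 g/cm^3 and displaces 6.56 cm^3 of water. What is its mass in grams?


Rearrange rho = m / V:
  m = rho * V
  m = 2.622 * 6.56 = 17.2 g

17.2 g


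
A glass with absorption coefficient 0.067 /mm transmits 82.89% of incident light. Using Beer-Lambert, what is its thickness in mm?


Rearrange T = exp(-alpha * thickness):
  thickness = -ln(T) / alpha
  T = 82.89/100 = 0.8289
  ln(T) = -0.18766
  -ln(T) = 0.18766
  thickness = 0.18766 / 0.067 = 2.8 mm

2.8 mm


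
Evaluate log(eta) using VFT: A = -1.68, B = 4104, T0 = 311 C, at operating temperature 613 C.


VFT equation: log(eta) = A + B / (T - T0)
  T - T0 = 613 - 311 = 302
  B / (T - T0) = 4104 / 302 = 13.589
  log(eta) = -1.68 + 13.589 = 11.909

11.909


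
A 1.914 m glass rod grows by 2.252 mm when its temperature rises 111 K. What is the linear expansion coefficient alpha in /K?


Rearrange dL = alpha * L0 * dT for alpha:
  alpha = dL / (L0 * dT)
  alpha = (2.252 / 1000) / (1.914 * 111) = 0.0000106 /K = 1.06 x 10^-5 /K

1.06 x 10^-5 /K


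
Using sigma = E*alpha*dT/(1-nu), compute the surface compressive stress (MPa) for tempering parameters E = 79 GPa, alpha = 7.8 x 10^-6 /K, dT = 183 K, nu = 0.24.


Tempering stress: sigma = E * alpha * dT / (1 - nu)
  E (MPa) = 79 * 1000 = 79000
  Numerator = 79000 * (7.8 x 10^-6) * 183 = 112.7646
  Denominator = 1 - 0.24 = 0.76
  sigma = 112.7646 / 0.76 = 148.4 MPa

148.4 MPa


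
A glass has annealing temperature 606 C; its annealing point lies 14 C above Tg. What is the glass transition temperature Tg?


Rearrange T_anneal = Tg + offset for Tg:
  Tg = T_anneal - offset = 606 - 14 = 592 C

592 C


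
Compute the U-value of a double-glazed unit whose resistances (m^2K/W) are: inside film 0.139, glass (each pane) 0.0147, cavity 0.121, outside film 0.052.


Total thermal resistance (series):
  R_total = R_in + R_glass + R_air + R_glass + R_out
  R_total = 0.139 + 0.0147 + 0.121 + 0.0147 + 0.052 = 0.3414 m^2K/W
U-value = 1 / R_total = 1 / 0.3414 = 2.929 W/m^2K

2.929 W/m^2K


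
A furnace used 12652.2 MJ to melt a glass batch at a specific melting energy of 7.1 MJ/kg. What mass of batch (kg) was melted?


Rearrange E = m * s for m:
  m = E / s
  m = 12652.2 / 7.1 = 1782.0 kg

1782.0 kg


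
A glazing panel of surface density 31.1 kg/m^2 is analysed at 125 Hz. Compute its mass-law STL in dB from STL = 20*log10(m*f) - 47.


Mass law: STL = 20 * log10(m * f) - 47
  m * f = 31.1 * 125 = 3887.5
  log10(3887.5) = 3.58967
  STL = 20 * 3.58967 - 47 = 71.7934 - 47 = 24.8 dB

24.8 dB


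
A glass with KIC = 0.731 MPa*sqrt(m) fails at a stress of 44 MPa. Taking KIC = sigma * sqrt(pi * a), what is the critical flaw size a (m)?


Rearrange KIC = sigma * sqrt(pi * a):
  sqrt(pi * a) = KIC / sigma
  sqrt(pi * a) = 0.731 / 44 = 0.016614
  a = (KIC / sigma)^2 / pi
  a = 0.016614^2 / pi = 0.0000879 m

0.0000879 m


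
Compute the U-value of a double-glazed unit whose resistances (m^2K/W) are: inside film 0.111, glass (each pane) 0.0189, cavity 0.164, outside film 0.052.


Total thermal resistance (series):
  R_total = R_in + R_glass + R_air + R_glass + R_out
  R_total = 0.111 + 0.0189 + 0.164 + 0.0189 + 0.052 = 0.3648 m^2K/W
U-value = 1 / R_total = 1 / 0.3648 = 2.741 W/m^2K

2.741 W/m^2K


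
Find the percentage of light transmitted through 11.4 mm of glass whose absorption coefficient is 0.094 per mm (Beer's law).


Beer-Lambert law: T = exp(-alpha * thickness)
  exponent = -0.094 * 11.4 = -1.0716
  T = exp(-1.0716) = 0.3425
  Percentage = 0.3425 * 100 = 34.25%

34.25%


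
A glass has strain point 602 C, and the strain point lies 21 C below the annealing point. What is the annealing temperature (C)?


T_anneal = T_strain + gap:
  T_anneal = 602 + 21 = 623 C

623 C


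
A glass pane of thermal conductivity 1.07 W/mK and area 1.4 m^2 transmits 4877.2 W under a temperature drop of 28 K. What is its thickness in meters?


Fourier's law: t = k * A * dT / Q
  t = 1.07 * 1.4 * 28 / 4877.2
  t = 41.944 / 4877.2 = 0.0086 m

0.0086 m


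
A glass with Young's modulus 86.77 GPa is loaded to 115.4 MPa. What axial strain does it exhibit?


Rearrange E = sigma / epsilon:
  epsilon = sigma / E
  E (MPa) = 86.77 * 1000 = 86770
  epsilon = 115.4 / 86770 = 0.00133

0.00133


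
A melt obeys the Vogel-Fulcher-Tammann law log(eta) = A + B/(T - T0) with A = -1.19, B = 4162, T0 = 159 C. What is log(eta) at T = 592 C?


VFT equation: log(eta) = A + B / (T - T0)
  T - T0 = 592 - 159 = 433
  B / (T - T0) = 4162 / 433 = 9.612
  log(eta) = -1.19 + 9.612 = 8.422

8.422


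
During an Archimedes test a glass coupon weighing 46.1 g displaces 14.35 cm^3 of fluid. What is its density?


Use the definition of density:
  rho = mass / volume
  rho = 46.1 / 14.35 = 3.213 g/cm^3

3.213 g/cm^3


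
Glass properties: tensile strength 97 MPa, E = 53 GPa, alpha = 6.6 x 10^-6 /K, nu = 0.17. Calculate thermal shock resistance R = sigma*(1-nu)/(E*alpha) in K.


Thermal shock resistance: R = sigma * (1 - nu) / (E * alpha)
  Numerator = 97 * (1 - 0.17) = 80.51
  Denominator = 53 * 1000 * (6.6 x 10^-6) = 0.3498
  R = 80.51 / 0.3498 = 230.2 K

230.2 K


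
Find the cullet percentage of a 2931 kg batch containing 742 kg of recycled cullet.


Cullet ratio = (cullet mass / total batch mass) * 100
  Ratio = 742 / 2931 * 100 = 25.32%

25.32%


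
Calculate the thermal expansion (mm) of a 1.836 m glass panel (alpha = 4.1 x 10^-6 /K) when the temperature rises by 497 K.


Thermal expansion formula: dL = alpha * L0 * dT
  dL = (4.1 x 10^-6) * 1.836 * 497 = 0.00374122 m
Convert to mm: 0.00374122 * 1000 = 3.7412 mm

3.7412 mm


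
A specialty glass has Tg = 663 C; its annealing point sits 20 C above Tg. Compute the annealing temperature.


The annealing temperature is Tg plus the offset:
  T_anneal = 663 + 20 = 683 C

683 C


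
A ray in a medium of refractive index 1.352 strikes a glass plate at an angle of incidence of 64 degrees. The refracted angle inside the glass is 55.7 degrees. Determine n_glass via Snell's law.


Apply Snell's law: n1 * sin(theta1) = n2 * sin(theta2)
  n2 = n1 * sin(theta1) / sin(theta2)
  sin(64) = 0.898794
  sin(55.7) = 0.826098
  n2 = 1.352 * 0.898794 / 0.826098 = 1.471

1.471


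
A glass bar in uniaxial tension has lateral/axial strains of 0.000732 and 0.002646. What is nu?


Poisson's ratio: nu = lateral strain / axial strain
  nu = 0.000732 / 0.002646 = 0.2766

0.2766


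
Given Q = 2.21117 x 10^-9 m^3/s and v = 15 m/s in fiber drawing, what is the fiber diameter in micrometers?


Cross-sectional area from continuity:
  A = Q / v = 2.21117 x 10^-9 / 15 = 1.474113 x 10^-10 m^2
Diameter from circular cross-section:
  d = sqrt(4A / pi) * 10^6 (m -> um)
  d = sqrt(4 * 1.474113 x 10^-10 / pi) * 10^6 = 13.7 um

13.7 um
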